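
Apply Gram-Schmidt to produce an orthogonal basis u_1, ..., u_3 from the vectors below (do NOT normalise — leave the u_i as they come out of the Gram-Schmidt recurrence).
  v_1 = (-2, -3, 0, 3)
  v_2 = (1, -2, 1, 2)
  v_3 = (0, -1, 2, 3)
Orthogonal basis:
  u_1 = (-2, -3, 0, 3)
  u_2 = (21/11, -7/11, 1, 7/11)
  u_3 = (-1/2, 7/6, 7/6, 5/6)

Apply the Gram-Schmidt recurrence
  u_1 = v_1
  u_i = v_i − Σ_{j<i} ((v_i · u_j) / (u_j · u_j)) · u_j.

Step by step this gives:
  u_1 = (-2, -3, 0, 3)
  u_2 = (21/11, -7/11, 1, 7/11)
  u_3 = (-1/2, 7/6, 7/6, 5/6)

Orthogonality check:
  u_2 · u_1 = 0 (should be 0)
  u_3 · u_1 = 0 (should be 0)
  u_3 · u_2 = 0 (should be 0)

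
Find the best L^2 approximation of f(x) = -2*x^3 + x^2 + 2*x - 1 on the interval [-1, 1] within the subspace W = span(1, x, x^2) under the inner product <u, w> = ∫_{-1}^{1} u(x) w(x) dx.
g(x) = x^2 + 4*x/5 - 1

The best approximation g ∈ W is the orthogonal projection of f onto W. Writing g = a_0 + a_1 x + a_2 x^2, the coefficients solve the normal equations G · a = b where
  G_{ij} = <φ_i, φ_j> and b_i = <f, φ_i>, with φ_0 = 1, φ_1 = x, φ_2 = x^2.
G =
  [2, 0, 2/3]
  [0, 2/3, 0]
  [2/3, 0, 2/5],
b = (-4/3, 8/15, -4/15).
Solving gives a_0 = -1, a_1 = 4/5, a_2 = 1, so
  g(x) = x^2 + 4*x/5 - 1.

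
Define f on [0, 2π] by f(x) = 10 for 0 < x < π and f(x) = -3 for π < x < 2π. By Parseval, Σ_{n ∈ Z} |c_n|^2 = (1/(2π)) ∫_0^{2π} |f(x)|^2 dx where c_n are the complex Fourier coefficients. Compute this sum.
Σ |c_n|^2 = 109/2

Parseval equates the L^2 energy of f (normalised by 1/(2π)) with the ℓ^2 sum of its Fourier coefficients: (1/(2π)) ∫_0^{2π} |f|^2 = Σ |c_n|^2.
Compute the left side: (1/(2π)) [∫_0^π 10^2 dx + ∫_π^{2π} (-3)^2 dx] = (1/(2π)) · (100π + 9π) = (100 + 9)/2 = 109/2.
So Σ_{n ∈ Z} |c_n|^2 = 109/2.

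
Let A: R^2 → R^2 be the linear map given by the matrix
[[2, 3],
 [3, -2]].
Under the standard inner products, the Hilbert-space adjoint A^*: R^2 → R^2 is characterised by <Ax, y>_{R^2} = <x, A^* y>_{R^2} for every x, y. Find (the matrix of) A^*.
A^* = A^T =
[[2, 3],
 [3, -2]]

For real matrices with standard dot products, the defining identity <Ax, y> = <x, A^* y> gives (Ax)^T y = x^T (A^*) y, i.e. x^T A^T y = x^T (A^*) y. Since this holds for all x, y, we must have A^* = A^T. Therefore
A^* =
[[2, 3],
 [3, -2]].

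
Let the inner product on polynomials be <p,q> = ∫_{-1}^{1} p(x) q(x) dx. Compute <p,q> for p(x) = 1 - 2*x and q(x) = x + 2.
<p,q> = 8/3

Expand the product: p(x)·q(x) = -2*x^2 - 3*x + 2.
∫_{-1}^{1} of each monomial x^k gives [2/(k+1) if k even, 0 if k odd]. Integrating term-by-term (or equivalently evaluating the antiderivative F(x) = -2*x^3/3 - 3*x^2/2 + 2*x at the endpoints):
  F(1) − F(−1) = -1/6 − (-17/6) = 8/3.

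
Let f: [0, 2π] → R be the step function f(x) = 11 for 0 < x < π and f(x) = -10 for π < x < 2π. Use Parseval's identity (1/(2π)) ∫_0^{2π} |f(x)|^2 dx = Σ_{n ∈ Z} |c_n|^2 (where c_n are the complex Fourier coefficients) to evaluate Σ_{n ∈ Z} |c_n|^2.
Σ |c_n|^2 = 221/2

Parseval equates the L^2 energy of f (normalised by 1/(2π)) with the ℓ^2 sum of its Fourier coefficients: (1/(2π)) ∫_0^{2π} |f|^2 = Σ |c_n|^2.
Compute the left side: (1/(2π)) [∫_0^π 11^2 dx + ∫_π^{2π} (-10)^2 dx] = (1/(2π)) · (121π + 100π) = (121 + 100)/2 = 221/2.
So Σ_{n ∈ Z} |c_n|^2 = 221/2.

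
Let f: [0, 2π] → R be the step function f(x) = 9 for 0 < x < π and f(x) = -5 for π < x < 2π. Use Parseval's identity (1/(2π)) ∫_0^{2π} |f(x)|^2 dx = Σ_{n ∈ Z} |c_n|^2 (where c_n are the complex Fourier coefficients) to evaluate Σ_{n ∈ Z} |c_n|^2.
Σ |c_n|^2 = 53

Parseval equates the L^2 energy of f (normalised by 1/(2π)) with the ℓ^2 sum of its Fourier coefficients: (1/(2π)) ∫_0^{2π} |f|^2 = Σ |c_n|^2.
Compute the left side: (1/(2π)) [∫_0^π 9^2 dx + ∫_π^{2π} (-5)^2 dx] = (1/(2π)) · (81π + 25π) = (81 + 25)/2 = 53.
So Σ_{n ∈ Z} |c_n|^2 = 53.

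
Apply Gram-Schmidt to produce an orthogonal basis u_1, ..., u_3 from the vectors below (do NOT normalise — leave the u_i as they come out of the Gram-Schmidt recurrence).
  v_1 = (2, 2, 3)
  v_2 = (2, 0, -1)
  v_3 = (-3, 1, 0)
Orthogonal basis:
  u_1 = (2, 2, 3)
  u_2 = (32/17, -2/17, -20/17)
  u_3 = (-1/3, 4/3, -2/3)

Apply the Gram-Schmidt recurrence
  u_1 = v_1
  u_i = v_i − Σ_{j<i} ((v_i · u_j) / (u_j · u_j)) · u_j.

Step by step this gives:
  u_1 = (2, 2, 3)
  u_2 = (32/17, -2/17, -20/17)
  u_3 = (-1/3, 4/3, -2/3)

Orthogonality check:
  u_2 · u_1 = 0 (should be 0)
  u_3 · u_1 = 0 (should be 0)
  u_3 · u_2 = 0 (should be 0)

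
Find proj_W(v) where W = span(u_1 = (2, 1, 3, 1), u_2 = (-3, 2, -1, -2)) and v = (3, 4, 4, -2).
proj_W(v) = (23/21, 227/63, 296/63, 1/9)

Set up U = [u_1 | ... | u_2] ∈ R^(4×2). The projector onto W = col(U) is P = U (U^T U)^(-1) U^T.
Compute U^T U =
  [15, -9]
  [-9, 18],
and U^T v = (20, -1).
Solve U^T U · c = U^T v for the coefficients: c = (13/7, 55/63). The projection is proj_W(v) = U c.
Check: (v - proj_W(v)) · u_1 = 0  (should be 0).
Check: (v - proj_W(v)) · u_2 = 0  (should be 0).
Result: proj_W(v) = (23/21, 227/63, 296/63, 1/9).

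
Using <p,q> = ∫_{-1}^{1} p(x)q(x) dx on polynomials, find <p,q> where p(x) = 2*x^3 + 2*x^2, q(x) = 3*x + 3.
<p,q> = 32/5

Expand the product: p(x)·q(x) = 6*x^4 + 12*x^3 + 6*x^2.
∫_{-1}^{1} of each monomial x^k gives [2/(k+1) if k even, 0 if k odd]. Integrating term-by-term (or equivalently evaluating the antiderivative F(x) = 6*x^5/5 + 3*x^4 + 2*x^3 at the endpoints):
  F(1) − F(−1) = 31/5 − (-1/5) = 32/5.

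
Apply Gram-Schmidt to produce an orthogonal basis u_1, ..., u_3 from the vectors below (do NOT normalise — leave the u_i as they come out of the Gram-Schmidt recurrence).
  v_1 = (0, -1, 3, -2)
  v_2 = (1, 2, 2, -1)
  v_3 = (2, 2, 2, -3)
Orthogonal basis:
  u_1 = (0, -1, 3, -2)
  u_2 = (1, 17/7, 5/7, -1/7)
  u_3 = (43/52, -7/52, -51/52, -73/52)

Apply the Gram-Schmidt recurrence
  u_1 = v_1
  u_i = v_i − Σ_{j<i} ((v_i · u_j) / (u_j · u_j)) · u_j.

Step by step this gives:
  u_1 = (0, -1, 3, -2)
  u_2 = (1, 17/7, 5/7, -1/7)
  u_3 = (43/52, -7/52, -51/52, -73/52)

Orthogonality check:
  u_2 · u_1 = 0 (should be 0)
  u_3 · u_1 = 0 (should be 0)
  u_3 · u_2 = 0 (should be 0)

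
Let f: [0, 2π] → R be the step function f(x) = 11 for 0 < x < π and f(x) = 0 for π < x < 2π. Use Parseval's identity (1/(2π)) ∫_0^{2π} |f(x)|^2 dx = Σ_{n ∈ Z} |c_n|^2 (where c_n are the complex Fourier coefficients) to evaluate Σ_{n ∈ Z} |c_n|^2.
Σ |c_n|^2 = 121/2

Parseval equates the L^2 energy of f (normalised by 1/(2π)) with the ℓ^2 sum of its Fourier coefficients: (1/(2π)) ∫_0^{2π} |f|^2 = Σ |c_n|^2.
Compute the left side: (1/(2π)) [∫_0^π 11^2 dx + ∫_π^{2π} 0^2 dx] = (1/(2π)) · (121π + 0π) = (121 + 0)/2 = 121/2.
So Σ_{n ∈ Z} |c_n|^2 = 121/2.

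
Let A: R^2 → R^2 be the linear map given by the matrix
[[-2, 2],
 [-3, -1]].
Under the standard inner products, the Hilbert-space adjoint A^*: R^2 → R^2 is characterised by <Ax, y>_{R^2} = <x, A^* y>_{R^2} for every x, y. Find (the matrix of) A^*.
A^* = A^T =
[[-2, -3],
 [2, -1]]

For real matrices with standard dot products, the defining identity <Ax, y> = <x, A^* y> gives (Ax)^T y = x^T (A^*) y, i.e. x^T A^T y = x^T (A^*) y. Since this holds for all x, y, we must have A^* = A^T. Therefore
A^* =
[[-2, -3],
 [2, -1]].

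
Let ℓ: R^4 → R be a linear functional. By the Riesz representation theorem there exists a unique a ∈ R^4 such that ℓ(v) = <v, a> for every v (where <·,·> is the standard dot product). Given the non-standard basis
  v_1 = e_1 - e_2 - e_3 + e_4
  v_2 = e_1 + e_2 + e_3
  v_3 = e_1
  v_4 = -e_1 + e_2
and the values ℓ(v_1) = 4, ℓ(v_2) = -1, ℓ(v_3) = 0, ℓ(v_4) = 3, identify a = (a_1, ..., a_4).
a = (0, 3, -4, 3)

Write a = (a_1, ..., a_4) in the standard basis. For each basis vector v_i, ℓ(v_i) = <v_i, a> is a linear equation in the a_j's. Collect the n equations into a matrix system V a = ℓ, where row i of V is v_i (expressed in the standard basis). Since V is invertible (lower-triangular with 1s on the diagonal, up to permutation), solve by back-substitution:
  V =
[[1, -1, -1, 1],
 [1, 1, 1, 0],
 [1, 0, 0, 0],
 [-1, 1, 0, 0]]
  V a = (4, -1, 0, 3)
Solving gives a = (0, 3, -4, 3).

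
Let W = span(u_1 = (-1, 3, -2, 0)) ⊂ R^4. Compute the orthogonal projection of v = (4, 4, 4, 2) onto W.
proj_W(v) = (0, 0, 0, 0)

Set up U = [u_1 | ... | u_1] ∈ R^(4×1). The projector onto W = col(U) is P = U (U^T U)^(-1) U^T.
Compute U^T U =
  [14],
and U^T v = (0).
Solve U^T U · c = U^T v for the coefficients: c = (0). The projection is proj_W(v) = U c.
Check: (v - proj_W(v)) · u_1 = 0  (should be 0).
Result: proj_W(v) = (0, 0, 0, 0).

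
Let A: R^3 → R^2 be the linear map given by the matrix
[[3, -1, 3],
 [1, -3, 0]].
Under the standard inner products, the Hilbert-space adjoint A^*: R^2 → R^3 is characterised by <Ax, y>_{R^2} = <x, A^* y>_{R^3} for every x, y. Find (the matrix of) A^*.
A^* = A^T =
[[3, 1],
 [-1, -3],
 [3, 0]]

For real matrices with standard dot products, the defining identity <Ax, y> = <x, A^* y> gives (Ax)^T y = x^T (A^*) y, i.e. x^T A^T y = x^T (A^*) y. Since this holds for all x, y, we must have A^* = A^T. Therefore
A^* =
[[3, 1],
 [-1, -3],
 [3, 0]].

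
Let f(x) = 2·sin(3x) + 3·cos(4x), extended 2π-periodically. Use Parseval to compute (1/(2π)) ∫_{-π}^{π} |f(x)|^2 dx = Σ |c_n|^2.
Σ |c_n|^2 = 13/2

Expand |f|^2 and use orthogonality of {sin(nx), cos(mx)} on [-π, π]:
  ∫_{-π}^{π} sin(nx)^2 dx = π, ∫ cos(mx)^2 dx = π, and cross terms integrate to 0.
So ∫_{-π}^{π} f(x)^2 dx = 2^2 · π + 3^2 · π = (4 + 9)π.
Divide by 2π: (4 + 9)/2 = 13/2.
By Parseval, this equals Σ |c_n|^2.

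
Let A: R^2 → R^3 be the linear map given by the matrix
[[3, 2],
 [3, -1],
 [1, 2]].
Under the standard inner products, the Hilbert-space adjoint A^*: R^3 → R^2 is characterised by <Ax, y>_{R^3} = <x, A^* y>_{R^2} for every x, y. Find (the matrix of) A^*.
A^* = A^T =
[[3, 3, 1],
 [2, -1, 2]]

For real matrices with standard dot products, the defining identity <Ax, y> = <x, A^* y> gives (Ax)^T y = x^T (A^*) y, i.e. x^T A^T y = x^T (A^*) y. Since this holds for all x, y, we must have A^* = A^T. Therefore
A^* =
[[3, 3, 1],
 [2, -1, 2]].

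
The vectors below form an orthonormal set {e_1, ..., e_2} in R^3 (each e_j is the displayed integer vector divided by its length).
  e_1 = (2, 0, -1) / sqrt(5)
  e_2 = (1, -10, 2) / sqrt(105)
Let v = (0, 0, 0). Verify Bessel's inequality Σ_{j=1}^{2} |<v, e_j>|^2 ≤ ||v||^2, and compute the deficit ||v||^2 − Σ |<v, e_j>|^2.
Σ |<v, e_j>|^2 = 0; ||v||^2 = 0; deficit = 0

Write each e_j = u_j / sqrt(<u_j, u_j>) where u_j is the displayed integer vector. Then <v, e_j> = <v, u_j> / sqrt(<u_j, u_j>), so |<v, e_j>|^2 = <v, u_j>^2 / <u_j, u_j>.
Coefficients: <v, e_1> = 0/sqrt(5), <v, e_2> = 0/sqrt(105).
Square and sum: Σ |<v, e_j>|^2 = 0.
Compute ||v||^2 = v·v = 0.
Deficit = 0 − 0 = 0 ≥ 0, confirming Bessel's inequality. (The deficit equals ||v − Σ <v,e_j> e_j||^2, the squared distance from v to span{e_j}.)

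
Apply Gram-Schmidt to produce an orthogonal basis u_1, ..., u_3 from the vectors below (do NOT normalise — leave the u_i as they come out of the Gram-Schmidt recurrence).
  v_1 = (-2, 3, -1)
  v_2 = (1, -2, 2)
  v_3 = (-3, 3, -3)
Orthogonal basis:
  u_1 = (-2, 3, -1)
  u_2 = (-3/7, 1/7, 9/7)
  u_3 = (-12/13, -9/13, -3/13)

Apply the Gram-Schmidt recurrence
  u_1 = v_1
  u_i = v_i − Σ_{j<i} ((v_i · u_j) / (u_j · u_j)) · u_j.

Step by step this gives:
  u_1 = (-2, 3, -1)
  u_2 = (-3/7, 1/7, 9/7)
  u_3 = (-12/13, -9/13, -3/13)

Orthogonality check:
  u_2 · u_1 = 0 (should be 0)
  u_3 · u_1 = 0 (should be 0)
  u_3 · u_2 = 0 (should be 0)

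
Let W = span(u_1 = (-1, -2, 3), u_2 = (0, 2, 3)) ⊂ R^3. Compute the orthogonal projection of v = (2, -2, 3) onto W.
proj_W(v) = (-118/157, -206/157, 399/157)

Set up U = [u_1 | ... | u_2] ∈ R^(3×2). The projector onto W = col(U) is P = U (U^T U)^(-1) U^T.
Compute U^T U =
  [14, 5]
  [5, 13],
and U^T v = (11, 5).
Solve U^T U · c = U^T v for the coefficients: c = (118/157, 15/157). The projection is proj_W(v) = U c.
Check: (v - proj_W(v)) · u_1 = 0  (should be 0).
Check: (v - proj_W(v)) · u_2 = 0  (should be 0).
Result: proj_W(v) = (-118/157, -206/157, 399/157).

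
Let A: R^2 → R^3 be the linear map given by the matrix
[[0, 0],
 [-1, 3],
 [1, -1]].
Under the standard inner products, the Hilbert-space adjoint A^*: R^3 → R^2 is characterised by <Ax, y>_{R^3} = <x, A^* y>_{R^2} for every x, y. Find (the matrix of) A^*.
A^* = A^T =
[[0, -1, 1],
 [0, 3, -1]]

For real matrices with standard dot products, the defining identity <Ax, y> = <x, A^* y> gives (Ax)^T y = x^T (A^*) y, i.e. x^T A^T y = x^T (A^*) y. Since this holds for all x, y, we must have A^* = A^T. Therefore
A^* =
[[0, -1, 1],
 [0, 3, -1]].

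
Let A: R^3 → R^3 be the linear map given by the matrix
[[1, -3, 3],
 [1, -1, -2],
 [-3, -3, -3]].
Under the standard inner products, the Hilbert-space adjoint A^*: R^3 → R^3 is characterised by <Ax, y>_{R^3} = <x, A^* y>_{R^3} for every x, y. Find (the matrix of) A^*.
A^* = A^T =
[[1, 1, -3],
 [-3, -1, -3],
 [3, -2, -3]]

For real matrices with standard dot products, the defining identity <Ax, y> = <x, A^* y> gives (Ax)^T y = x^T (A^*) y, i.e. x^T A^T y = x^T (A^*) y. Since this holds for all x, y, we must have A^* = A^T. Therefore
A^* =
[[1, 1, -3],
 [-3, -1, -3],
 [3, -2, -3]].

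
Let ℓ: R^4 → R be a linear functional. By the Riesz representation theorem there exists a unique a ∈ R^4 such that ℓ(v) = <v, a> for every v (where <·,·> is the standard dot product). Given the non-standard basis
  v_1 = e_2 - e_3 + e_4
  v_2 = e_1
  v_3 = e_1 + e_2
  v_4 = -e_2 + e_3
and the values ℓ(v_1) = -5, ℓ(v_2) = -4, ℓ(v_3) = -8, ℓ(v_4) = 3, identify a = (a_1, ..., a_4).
a = (-4, -4, -1, -2)

Write a = (a_1, ..., a_4) in the standard basis. For each basis vector v_i, ℓ(v_i) = <v_i, a> is a linear equation in the a_j's. Collect the n equations into a matrix system V a = ℓ, where row i of V is v_i (expressed in the standard basis). Since V is invertible (lower-triangular with 1s on the diagonal, up to permutation), solve by back-substitution:
  V =
[[0, 1, -1, 1],
 [1, 0, 0, 0],
 [1, 1, 0, 0],
 [0, -1, 1, 0]]
  V a = (-5, -4, -8, 3)
Solving gives a = (-4, -4, -1, -2).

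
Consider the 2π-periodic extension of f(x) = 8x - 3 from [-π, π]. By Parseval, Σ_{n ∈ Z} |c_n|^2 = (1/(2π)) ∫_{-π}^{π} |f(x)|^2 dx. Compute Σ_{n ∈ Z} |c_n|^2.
Σ |c_n|^2 = 64π^2/3 + 9

Expand and integrate term by term over [-π, π]:
  ∫ (8x)^2 dx = 64·(2π^3/3); ∫ 2·8·(-3)·x dx = 0 (odd integrand); ∫ (-3)^2 dx = 9·2π.
So (1/(2π)) ∫_{-π}^{π} (8x - 3)^2 dx = 64π^2/3 + 9 = 64π^2/3 + 9.
Parseval ⇒ Σ |c_n|^2 = 64π^2/3 + 9.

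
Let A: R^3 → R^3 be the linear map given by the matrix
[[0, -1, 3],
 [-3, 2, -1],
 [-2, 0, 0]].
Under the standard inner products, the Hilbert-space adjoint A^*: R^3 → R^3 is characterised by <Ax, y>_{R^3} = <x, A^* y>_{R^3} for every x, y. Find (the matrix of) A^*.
A^* = A^T =
[[0, -3, -2],
 [-1, 2, 0],
 [3, -1, 0]]

For real matrices with standard dot products, the defining identity <Ax, y> = <x, A^* y> gives (Ax)^T y = x^T (A^*) y, i.e. x^T A^T y = x^T (A^*) y. Since this holds for all x, y, we must have A^* = A^T. Therefore
A^* =
[[0, -3, -2],
 [-1, 2, 0],
 [3, -1, 0]].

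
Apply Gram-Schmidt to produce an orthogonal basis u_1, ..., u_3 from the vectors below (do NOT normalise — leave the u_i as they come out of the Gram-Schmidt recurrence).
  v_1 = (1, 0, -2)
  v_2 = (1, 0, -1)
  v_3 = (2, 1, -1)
Orthogonal basis:
  u_1 = (1, 0, -2)
  u_2 = (2/5, 0, 1/5)
  u_3 = (0, 1, 0)

Apply the Gram-Schmidt recurrence
  u_1 = v_1
  u_i = v_i − Σ_{j<i} ((v_i · u_j) / (u_j · u_j)) · u_j.

Step by step this gives:
  u_1 = (1, 0, -2)
  u_2 = (2/5, 0, 1/5)
  u_3 = (0, 1, 0)

Orthogonality check:
  u_2 · u_1 = 0 (should be 0)
  u_3 · u_1 = 0 (should be 0)
  u_3 · u_2 = 0 (should be 0)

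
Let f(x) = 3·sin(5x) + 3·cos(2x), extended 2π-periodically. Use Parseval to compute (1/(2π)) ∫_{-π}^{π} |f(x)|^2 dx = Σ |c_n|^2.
Σ |c_n|^2 = 9

Expand |f|^2 and use orthogonality of {sin(nx), cos(mx)} on [-π, π]:
  ∫_{-π}^{π} sin(nx)^2 dx = π, ∫ cos(mx)^2 dx = π, and cross terms integrate to 0.
So ∫_{-π}^{π} f(x)^2 dx = 3^2 · π + 3^2 · π = (9 + 9)π.
Divide by 2π: (9 + 9)/2 = 9.
By Parseval, this equals Σ |c_n|^2.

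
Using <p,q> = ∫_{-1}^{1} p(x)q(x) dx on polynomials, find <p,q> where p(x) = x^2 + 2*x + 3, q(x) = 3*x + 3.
<p,q> = 24

Expand the product: p(x)·q(x) = 3*x^3 + 9*x^2 + 15*x + 9.
∫_{-1}^{1} of each monomial x^k gives [2/(k+1) if k even, 0 if k odd]. Integrating term-by-term (or equivalently evaluating the antiderivative F(x) = 3*x^4/4 + 3*x^3 + 15*x^2/2 + 9*x at the endpoints):
  F(1) − F(−1) = 81/4 − (-15/4) = 24.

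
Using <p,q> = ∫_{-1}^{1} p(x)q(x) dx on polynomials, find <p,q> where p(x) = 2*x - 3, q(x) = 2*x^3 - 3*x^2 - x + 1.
<p,q> = 4/15

Expand the product: p(x)·q(x) = 4*x^4 - 12*x^3 + 7*x^2 + 5*x - 3.
∫_{-1}^{1} of each monomial x^k gives [2/(k+1) if k even, 0 if k odd]. Integrating term-by-term (or equivalently evaluating the antiderivative F(x) = 4*x^5/5 - 3*x^4 + 7*x^3/3 + 5*x^2/2 - 3*x at the endpoints):
  F(1) − F(−1) = -11/30 − (-19/30) = 4/15.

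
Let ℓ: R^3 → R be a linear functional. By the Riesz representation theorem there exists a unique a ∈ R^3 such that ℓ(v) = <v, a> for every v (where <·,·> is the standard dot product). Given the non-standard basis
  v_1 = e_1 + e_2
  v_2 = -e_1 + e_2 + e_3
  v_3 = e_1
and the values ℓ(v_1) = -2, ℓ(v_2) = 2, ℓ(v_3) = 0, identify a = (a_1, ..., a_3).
a = (0, -2, 4)

Write a = (a_1, ..., a_3) in the standard basis. For each basis vector v_i, ℓ(v_i) = <v_i, a> is a linear equation in the a_j's. Collect the n equations into a matrix system V a = ℓ, where row i of V is v_i (expressed in the standard basis). Since V is invertible (lower-triangular with 1s on the diagonal, up to permutation), solve by back-substitution:
  V =
[[1, 1, 0],
 [-1, 1, 1],
 [1, 0, 0]]
  V a = (-2, 2, 0)
Solving gives a = (0, -2, 4).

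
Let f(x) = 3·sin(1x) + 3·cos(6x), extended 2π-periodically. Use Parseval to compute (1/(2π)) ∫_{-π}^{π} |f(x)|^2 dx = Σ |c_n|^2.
Σ |c_n|^2 = 9

Expand |f|^2 and use orthogonality of {sin(nx), cos(mx)} on [-π, π]:
  ∫_{-π}^{π} sin(nx)^2 dx = π, ∫ cos(mx)^2 dx = π, and cross terms integrate to 0.
So ∫_{-π}^{π} f(x)^2 dx = 3^2 · π + 3^2 · π = (9 + 9)π.
Divide by 2π: (9 + 9)/2 = 9.
By Parseval, this equals Σ |c_n|^2.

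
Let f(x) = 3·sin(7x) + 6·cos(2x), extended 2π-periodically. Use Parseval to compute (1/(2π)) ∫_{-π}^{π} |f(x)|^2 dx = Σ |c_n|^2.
Σ |c_n|^2 = 45/2

Expand |f|^2 and use orthogonality of {sin(nx), cos(mx)} on [-π, π]:
  ∫_{-π}^{π} sin(nx)^2 dx = π, ∫ cos(mx)^2 dx = π, and cross terms integrate to 0.
So ∫_{-π}^{π} f(x)^2 dx = 3^2 · π + 6^2 · π = (9 + 36)π.
Divide by 2π: (9 + 36)/2 = 45/2.
By Parseval, this equals Σ |c_n|^2.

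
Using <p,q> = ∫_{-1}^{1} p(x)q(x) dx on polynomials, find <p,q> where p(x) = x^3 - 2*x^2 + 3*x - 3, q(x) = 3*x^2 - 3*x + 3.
<p,q> = -188/5

Expand the product: p(x)·q(x) = 3*x^5 - 9*x^4 + 18*x^3 - 24*x^2 + 18*x - 9.
∫_{-1}^{1} of each monomial x^k gives [2/(k+1) if k even, 0 if k odd]. Integrating term-by-term (or equivalently evaluating the antiderivative F(x) = x^6/2 - 9*x^5/5 + 9*x^4/2 - 8*x^3 + 9*x^2 - 9*x at the endpoints):
  F(1) − F(−1) = -24/5 − (164/5) = -188/5.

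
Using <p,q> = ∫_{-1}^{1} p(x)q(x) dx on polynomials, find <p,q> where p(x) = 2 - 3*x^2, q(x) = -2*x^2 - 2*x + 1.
<p,q> = 26/15

Expand the product: p(x)·q(x) = 6*x^4 + 6*x^3 - 7*x^2 - 4*x + 2.
∫_{-1}^{1} of each monomial x^k gives [2/(k+1) if k even, 0 if k odd]. Integrating term-by-term (or equivalently evaluating the antiderivative F(x) = 6*x^5/5 + 3*x^4/2 - 7*x^3/3 - 2*x^2 + 2*x at the endpoints):
  F(1) − F(−1) = 11/30 − (-41/30) = 26/15.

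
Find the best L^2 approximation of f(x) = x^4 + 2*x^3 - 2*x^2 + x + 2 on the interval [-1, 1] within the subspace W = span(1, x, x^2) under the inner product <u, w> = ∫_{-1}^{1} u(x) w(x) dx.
g(x) = -8*x^2/7 + 11*x/5 + 67/35

The best approximation g ∈ W is the orthogonal projection of f onto W. Writing g = a_0 + a_1 x + a_2 x^2, the coefficients solve the normal equations G · a = b where
  G_{ij} = <φ_i, φ_j> and b_i = <f, φ_i>, with φ_0 = 1, φ_1 = x, φ_2 = x^2.
G =
  [2, 0, 2/3]
  [0, 2/3, 0]
  [2/3, 0, 2/5],
b = (46/15, 22/15, 86/105).
Solving gives a_0 = 67/35, a_1 = 11/5, a_2 = -8/7, so
  g(x) = -8*x^2/7 + 11*x/5 + 67/35.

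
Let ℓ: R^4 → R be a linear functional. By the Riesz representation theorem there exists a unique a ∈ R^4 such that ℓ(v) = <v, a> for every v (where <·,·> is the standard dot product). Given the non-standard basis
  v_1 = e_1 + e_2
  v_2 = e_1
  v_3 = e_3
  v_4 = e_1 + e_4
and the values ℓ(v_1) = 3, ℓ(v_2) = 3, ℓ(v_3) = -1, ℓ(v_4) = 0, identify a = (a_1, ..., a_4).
a = (3, 0, -1, -3)

Write a = (a_1, ..., a_4) in the standard basis. For each basis vector v_i, ℓ(v_i) = <v_i, a> is a linear equation in the a_j's. Collect the n equations into a matrix system V a = ℓ, where row i of V is v_i (expressed in the standard basis). Since V is invertible (lower-triangular with 1s on the diagonal, up to permutation), solve by back-substitution:
  V =
[[1, 1, 0, 0],
 [1, 0, 0, 0],
 [0, 0, 1, 0],
 [1, 0, 0, 1]]
  V a = (3, 3, -1, 0)
Solving gives a = (3, 0, -1, -3).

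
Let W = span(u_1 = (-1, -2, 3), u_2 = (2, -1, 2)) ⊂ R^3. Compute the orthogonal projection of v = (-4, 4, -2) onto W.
proj_W(v) = (-167/45, 76/45, -31/9)

Set up U = [u_1 | ... | u_2] ∈ R^(3×2). The projector onto W = col(U) is P = U (U^T U)^(-1) U^T.
Compute U^T U =
  [14, 6]
  [6, 9],
and U^T v = (-10, -16).
Solve U^T U · c = U^T v for the coefficients: c = (1/15, -82/45). The projection is proj_W(v) = U c.
Check: (v - proj_W(v)) · u_1 = 0  (should be 0).
Check: (v - proj_W(v)) · u_2 = 0  (should be 0).
Result: proj_W(v) = (-167/45, 76/45, -31/9).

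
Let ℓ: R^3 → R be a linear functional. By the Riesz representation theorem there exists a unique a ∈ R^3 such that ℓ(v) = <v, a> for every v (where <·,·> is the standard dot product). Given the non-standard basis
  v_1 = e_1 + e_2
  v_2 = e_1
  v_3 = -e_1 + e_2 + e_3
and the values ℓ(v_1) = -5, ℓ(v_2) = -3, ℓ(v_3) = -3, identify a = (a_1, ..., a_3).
a = (-3, -2, -4)

Write a = (a_1, ..., a_3) in the standard basis. For each basis vector v_i, ℓ(v_i) = <v_i, a> is a linear equation in the a_j's. Collect the n equations into a matrix system V a = ℓ, where row i of V is v_i (expressed in the standard basis). Since V is invertible (lower-triangular with 1s on the diagonal, up to permutation), solve by back-substitution:
  V =
[[1, 1, 0],
 [1, 0, 0],
 [-1, 1, 1]]
  V a = (-5, -3, -3)
Solving gives a = (-3, -2, -4).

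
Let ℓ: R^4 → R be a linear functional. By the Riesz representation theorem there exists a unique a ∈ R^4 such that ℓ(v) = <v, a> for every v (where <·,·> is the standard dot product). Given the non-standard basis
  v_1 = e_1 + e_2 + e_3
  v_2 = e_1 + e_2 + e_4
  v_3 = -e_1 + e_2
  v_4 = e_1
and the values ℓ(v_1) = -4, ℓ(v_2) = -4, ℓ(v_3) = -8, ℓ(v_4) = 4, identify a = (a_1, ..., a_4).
a = (4, -4, -4, -4)

Write a = (a_1, ..., a_4) in the standard basis. For each basis vector v_i, ℓ(v_i) = <v_i, a> is a linear equation in the a_j's. Collect the n equations into a matrix system V a = ℓ, where row i of V is v_i (expressed in the standard basis). Since V is invertible (lower-triangular with 1s on the diagonal, up to permutation), solve by back-substitution:
  V =
[[1, 1, 1, 0],
 [1, 1, 0, 1],
 [-1, 1, 0, 0],
 [1, 0, 0, 0]]
  V a = (-4, -4, -8, 4)
Solving gives a = (4, -4, -4, -4).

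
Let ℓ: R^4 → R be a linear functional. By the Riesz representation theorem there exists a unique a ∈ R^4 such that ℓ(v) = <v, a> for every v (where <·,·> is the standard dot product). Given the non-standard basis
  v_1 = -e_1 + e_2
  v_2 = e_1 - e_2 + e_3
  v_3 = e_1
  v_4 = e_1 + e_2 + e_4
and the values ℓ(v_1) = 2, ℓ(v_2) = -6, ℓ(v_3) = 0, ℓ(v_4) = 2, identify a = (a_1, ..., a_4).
a = (0, 2, -4, 0)

Write a = (a_1, ..., a_4) in the standard basis. For each basis vector v_i, ℓ(v_i) = <v_i, a> is a linear equation in the a_j's. Collect the n equations into a matrix system V a = ℓ, where row i of V is v_i (expressed in the standard basis). Since V is invertible (lower-triangular with 1s on the diagonal, up to permutation), solve by back-substitution:
  V =
[[-1, 1, 0, 0],
 [1, -1, 1, 0],
 [1, 0, 0, 0],
 [1, 1, 0, 1]]
  V a = (2, -6, 0, 2)
Solving gives a = (0, 2, -4, 0).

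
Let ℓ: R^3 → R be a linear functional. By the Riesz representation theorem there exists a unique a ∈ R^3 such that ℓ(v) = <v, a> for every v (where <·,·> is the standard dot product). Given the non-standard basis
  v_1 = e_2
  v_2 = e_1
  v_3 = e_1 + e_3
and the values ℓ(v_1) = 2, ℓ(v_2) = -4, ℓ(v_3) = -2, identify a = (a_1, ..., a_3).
a = (-4, 2, 2)

Write a = (a_1, ..., a_3) in the standard basis. For each basis vector v_i, ℓ(v_i) = <v_i, a> is a linear equation in the a_j's. Collect the n equations into a matrix system V a = ℓ, where row i of V is v_i (expressed in the standard basis). Since V is invertible (lower-triangular with 1s on the diagonal, up to permutation), solve by back-substitution:
  V =
[[0, 1, 0],
 [1, 0, 0],
 [1, 0, 1]]
  V a = (2, -4, -2)
Solving gives a = (-4, 2, 2).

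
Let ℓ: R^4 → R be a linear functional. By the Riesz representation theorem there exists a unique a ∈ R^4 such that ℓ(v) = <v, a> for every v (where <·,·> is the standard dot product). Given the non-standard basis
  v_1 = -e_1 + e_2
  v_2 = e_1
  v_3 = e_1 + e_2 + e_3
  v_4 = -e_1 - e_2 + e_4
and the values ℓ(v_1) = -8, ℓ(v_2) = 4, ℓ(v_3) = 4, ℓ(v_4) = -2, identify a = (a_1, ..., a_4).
a = (4, -4, 4, -2)

Write a = (a_1, ..., a_4) in the standard basis. For each basis vector v_i, ℓ(v_i) = <v_i, a> is a linear equation in the a_j's. Collect the n equations into a matrix system V a = ℓ, where row i of V is v_i (expressed in the standard basis). Since V is invertible (lower-triangular with 1s on the diagonal, up to permutation), solve by back-substitution:
  V =
[[-1, 1, 0, 0],
 [1, 0, 0, 0],
 [1, 1, 1, 0],
 [-1, -1, 0, 1]]
  V a = (-8, 4, 4, -2)
Solving gives a = (4, -4, 4, -2).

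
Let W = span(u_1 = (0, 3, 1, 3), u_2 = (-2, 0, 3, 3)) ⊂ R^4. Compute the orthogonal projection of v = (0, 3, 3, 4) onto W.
proj_W(v) = (-111/137, 414/137, 609/274, 1161/274)

Set up U = [u_1 | ... | u_2] ∈ R^(4×2). The projector onto W = col(U) is P = U (U^T U)^(-1) U^T.
Compute U^T U =
  [19, 12]
  [12, 22],
and U^T v = (24, 21).
Solve U^T U · c = U^T v for the coefficients: c = (138/137, 111/274). The projection is proj_W(v) = U c.
Check: (v - proj_W(v)) · u_1 = 0  (should be 0).
Check: (v - proj_W(v)) · u_2 = 0  (should be 0).
Result: proj_W(v) = (-111/137, 414/137, 609/274, 1161/274).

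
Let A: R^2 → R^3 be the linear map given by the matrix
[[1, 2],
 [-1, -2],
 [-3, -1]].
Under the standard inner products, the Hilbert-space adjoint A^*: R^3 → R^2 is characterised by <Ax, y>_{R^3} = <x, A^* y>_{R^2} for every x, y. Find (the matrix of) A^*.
A^* = A^T =
[[1, -1, -3],
 [2, -2, -1]]

For real matrices with standard dot products, the defining identity <Ax, y> = <x, A^* y> gives (Ax)^T y = x^T (A^*) y, i.e. x^T A^T y = x^T (A^*) y. Since this holds for all x, y, we must have A^* = A^T. Therefore
A^* =
[[1, -1, -3],
 [2, -2, -1]].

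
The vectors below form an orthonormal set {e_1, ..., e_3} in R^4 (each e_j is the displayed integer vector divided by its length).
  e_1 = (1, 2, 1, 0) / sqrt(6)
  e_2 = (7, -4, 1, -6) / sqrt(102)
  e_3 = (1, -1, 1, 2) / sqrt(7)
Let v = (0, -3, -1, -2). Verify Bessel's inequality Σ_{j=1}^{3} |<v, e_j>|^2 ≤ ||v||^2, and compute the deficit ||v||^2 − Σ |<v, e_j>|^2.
Σ |<v, e_j>|^2 = 1657/119; ||v||^2 = 14; deficit = 9/119

Write each e_j = u_j / sqrt(<u_j, u_j>) where u_j is the displayed integer vector. Then <v, e_j> = <v, u_j> / sqrt(<u_j, u_j>), so |<v, e_j>|^2 = <v, u_j>^2 / <u_j, u_j>.
Coefficients: <v, e_1> = -7/sqrt(6), <v, e_2> = 23/sqrt(102), <v, e_3> = -2/sqrt(7).
Square and sum: Σ |<v, e_j>|^2 = 1657/119.
Compute ||v||^2 = v·v = 14.
Deficit = 14 − 1657/119 = 9/119 ≥ 0, confirming Bessel's inequality. (The deficit equals ||v − Σ <v,e_j> e_j||^2, the squared distance from v to span{e_j}.)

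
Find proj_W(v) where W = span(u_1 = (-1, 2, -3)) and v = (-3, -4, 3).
proj_W(v) = (1, -2, 3)

Set up U = [u_1 | ... | u_1] ∈ R^(3×1). The projector onto W = col(U) is P = U (U^T U)^(-1) U^T.
Compute U^T U =
  [14],
and U^T v = (-14).
Solve U^T U · c = U^T v for the coefficients: c = (-1). The projection is proj_W(v) = U c.
Check: (v - proj_W(v)) · u_1 = 0  (should be 0).
Result: proj_W(v) = (1, -2, 3).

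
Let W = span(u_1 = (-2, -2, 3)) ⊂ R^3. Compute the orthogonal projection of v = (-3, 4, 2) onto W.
proj_W(v) = (-8/17, -8/17, 12/17)

Set up U = [u_1 | ... | u_1] ∈ R^(3×1). The projector onto W = col(U) is P = U (U^T U)^(-1) U^T.
Compute U^T U =
  [17],
and U^T v = (4).
Solve U^T U · c = U^T v for the coefficients: c = (4/17). The projection is proj_W(v) = U c.
Check: (v - proj_W(v)) · u_1 = 0  (should be 0).
Result: proj_W(v) = (-8/17, -8/17, 12/17).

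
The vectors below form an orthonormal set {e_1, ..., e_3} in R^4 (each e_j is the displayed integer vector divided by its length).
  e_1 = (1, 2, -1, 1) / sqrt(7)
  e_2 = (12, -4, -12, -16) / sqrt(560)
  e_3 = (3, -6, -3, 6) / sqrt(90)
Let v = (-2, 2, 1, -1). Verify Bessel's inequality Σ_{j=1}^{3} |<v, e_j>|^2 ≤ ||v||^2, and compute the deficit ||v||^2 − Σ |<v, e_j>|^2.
Σ |<v, e_j>|^2 = 19/2; ||v||^2 = 10; deficit = 1/2

Write each e_j = u_j / sqrt(<u_j, u_j>) where u_j is the displayed integer vector. Then <v, e_j> = <v, u_j> / sqrt(<u_j, u_j>), so |<v, e_j>|^2 = <v, u_j>^2 / <u_j, u_j>.
Coefficients: <v, e_1> = 0/sqrt(7), <v, e_2> = -28/sqrt(560), <v, e_3> = -27/sqrt(90).
Square and sum: Σ |<v, e_j>|^2 = 19/2.
Compute ||v||^2 = v·v = 10.
Deficit = 10 − 19/2 = 1/2 ≥ 0, confirming Bessel's inequality. (The deficit equals ||v − Σ <v,e_j> e_j||^2, the squared distance from v to span{e_j}.)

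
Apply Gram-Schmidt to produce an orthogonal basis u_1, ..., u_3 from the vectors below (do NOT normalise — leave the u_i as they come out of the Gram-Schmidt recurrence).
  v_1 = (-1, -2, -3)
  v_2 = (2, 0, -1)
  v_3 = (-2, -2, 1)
Orthogonal basis:
  u_1 = (-1, -2, -3)
  u_2 = (29/14, 1/7, -11/14)
  u_3 = (28/69, -98/69, 56/69)

Apply the Gram-Schmidt recurrence
  u_1 = v_1
  u_i = v_i − Σ_{j<i} ((v_i · u_j) / (u_j · u_j)) · u_j.

Step by step this gives:
  u_1 = (-1, -2, -3)
  u_2 = (29/14, 1/7, -11/14)
  u_3 = (28/69, -98/69, 56/69)

Orthogonality check:
  u_2 · u_1 = 0 (should be 0)
  u_3 · u_1 = 0 (should be 0)
  u_3 · u_2 = 0 (should be 0)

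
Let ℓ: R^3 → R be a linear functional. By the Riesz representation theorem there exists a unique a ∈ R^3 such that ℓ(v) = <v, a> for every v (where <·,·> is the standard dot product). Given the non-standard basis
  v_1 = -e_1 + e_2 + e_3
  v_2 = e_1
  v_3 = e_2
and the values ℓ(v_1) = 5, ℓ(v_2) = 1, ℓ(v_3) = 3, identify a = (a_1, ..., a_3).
a = (1, 3, 3)

Write a = (a_1, ..., a_3) in the standard basis. For each basis vector v_i, ℓ(v_i) = <v_i, a> is a linear equation in the a_j's. Collect the n equations into a matrix system V a = ℓ, where row i of V is v_i (expressed in the standard basis). Since V is invertible (lower-triangular with 1s on the diagonal, up to permutation), solve by back-substitution:
  V =
[[-1, 1, 1],
 [1, 0, 0],
 [0, 1, 0]]
  V a = (5, 1, 3)
Solving gives a = (1, 3, 3).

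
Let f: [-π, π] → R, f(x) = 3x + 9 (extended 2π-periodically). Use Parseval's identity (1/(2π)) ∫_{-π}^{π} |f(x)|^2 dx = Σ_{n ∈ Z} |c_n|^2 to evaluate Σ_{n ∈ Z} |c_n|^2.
Σ |c_n|^2 = 3π^2 + 81

Expand and integrate term by term over [-π, π]:
  ∫ (3x)^2 dx = 9·(2π^3/3); ∫ 2·3·(9)·x dx = 0 (odd integrand); ∫ 9^2 dx = 81·2π.
So (1/(2π)) ∫_{-π}^{π} (3x + 9)^2 dx = 9π^2/3 + 81 = 3π^2 + 81.
Parseval ⇒ Σ |c_n|^2 = 3π^2 + 81.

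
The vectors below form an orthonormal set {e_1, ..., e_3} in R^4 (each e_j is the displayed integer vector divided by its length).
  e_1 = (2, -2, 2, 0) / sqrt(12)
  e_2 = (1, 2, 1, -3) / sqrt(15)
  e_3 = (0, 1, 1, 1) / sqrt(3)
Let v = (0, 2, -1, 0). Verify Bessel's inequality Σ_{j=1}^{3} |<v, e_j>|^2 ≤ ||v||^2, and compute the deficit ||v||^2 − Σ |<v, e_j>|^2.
Σ |<v, e_j>|^2 = 59/15; ||v||^2 = 5; deficit = 16/15

Write each e_j = u_j / sqrt(<u_j, u_j>) where u_j is the displayed integer vector. Then <v, e_j> = <v, u_j> / sqrt(<u_j, u_j>), so |<v, e_j>|^2 = <v, u_j>^2 / <u_j, u_j>.
Coefficients: <v, e_1> = -6/sqrt(12), <v, e_2> = 3/sqrt(15), <v, e_3> = 1/sqrt(3).
Square and sum: Σ |<v, e_j>|^2 = 59/15.
Compute ||v||^2 = v·v = 5.
Deficit = 5 − 59/15 = 16/15 ≥ 0, confirming Bessel's inequality. (The deficit equals ||v − Σ <v,e_j> e_j||^2, the squared distance from v to span{e_j}.)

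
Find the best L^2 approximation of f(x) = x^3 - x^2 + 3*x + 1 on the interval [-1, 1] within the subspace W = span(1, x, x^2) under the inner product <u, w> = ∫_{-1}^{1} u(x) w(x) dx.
g(x) = -x^2 + 18*x/5 + 1

The best approximation g ∈ W is the orthogonal projection of f onto W. Writing g = a_0 + a_1 x + a_2 x^2, the coefficients solve the normal equations G · a = b where
  G_{ij} = <φ_i, φ_j> and b_i = <f, φ_i>, with φ_0 = 1, φ_1 = x, φ_2 = x^2.
G =
  [2, 0, 2/3]
  [0, 2/3, 0]
  [2/3, 0, 2/5],
b = (4/3, 12/5, 4/15).
Solving gives a_0 = 1, a_1 = 18/5, a_2 = -1, so
  g(x) = -x^2 + 18*x/5 + 1.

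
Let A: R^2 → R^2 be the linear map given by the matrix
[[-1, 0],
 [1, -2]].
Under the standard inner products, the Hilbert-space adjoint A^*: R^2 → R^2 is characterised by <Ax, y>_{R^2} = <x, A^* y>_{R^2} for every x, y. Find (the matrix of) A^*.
A^* = A^T =
[[-1, 1],
 [0, -2]]

For real matrices with standard dot products, the defining identity <Ax, y> = <x, A^* y> gives (Ax)^T y = x^T (A^*) y, i.e. x^T A^T y = x^T (A^*) y. Since this holds for all x, y, we must have A^* = A^T. Therefore
A^* =
[[-1, 1],
 [0, -2]].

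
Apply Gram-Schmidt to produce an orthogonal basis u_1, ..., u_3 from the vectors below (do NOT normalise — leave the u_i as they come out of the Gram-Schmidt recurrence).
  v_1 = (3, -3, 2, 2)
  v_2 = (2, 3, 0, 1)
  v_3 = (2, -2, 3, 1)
Orthogonal basis:
  u_1 = (3, -3, 2, 2)
  u_2 = (55/26, 75/26, 1/13, 14/13)
  u_3 = (-3/11, 43/121, 177/121, -63/121)

Apply the Gram-Schmidt recurrence
  u_1 = v_1
  u_i = v_i − Σ_{j<i} ((v_i · u_j) / (u_j · u_j)) · u_j.

Step by step this gives:
  u_1 = (3, -3, 2, 2)
  u_2 = (55/26, 75/26, 1/13, 14/13)
  u_3 = (-3/11, 43/121, 177/121, -63/121)

Orthogonality check:
  u_2 · u_1 = 0 (should be 0)
  u_3 · u_1 = 0 (should be 0)
  u_3 · u_2 = 0 (should be 0)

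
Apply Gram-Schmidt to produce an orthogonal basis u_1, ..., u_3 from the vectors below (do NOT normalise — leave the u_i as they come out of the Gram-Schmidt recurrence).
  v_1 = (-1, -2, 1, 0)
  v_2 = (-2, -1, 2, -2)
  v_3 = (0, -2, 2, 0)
Orthogonal basis:
  u_1 = (-1, -2, 1, 0)
  u_2 = (-1, 1, 1, -2)
  u_3 = (1, 0, 1, 0)

Apply the Gram-Schmidt recurrence
  u_1 = v_1
  u_i = v_i − Σ_{j<i} ((v_i · u_j) / (u_j · u_j)) · u_j.

Step by step this gives:
  u_1 = (-1, -2, 1, 0)
  u_2 = (-1, 1, 1, -2)
  u_3 = (1, 0, 1, 0)

Orthogonality check:
  u_2 · u_1 = 0 (should be 0)
  u_3 · u_1 = 0 (should be 0)
  u_3 · u_2 = 0 (should be 0)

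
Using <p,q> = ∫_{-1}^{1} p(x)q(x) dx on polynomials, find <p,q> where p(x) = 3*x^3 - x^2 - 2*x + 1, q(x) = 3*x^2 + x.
<p,q> = 2/3

Expand the product: p(x)·q(x) = 9*x^5 - 7*x^3 + x^2 + x.
∫_{-1}^{1} of each monomial x^k gives [2/(k+1) if k even, 0 if k odd]. Integrating term-by-term (or equivalently evaluating the antiderivative F(x) = 3*x^6/2 - 7*x^4/4 + x^3/3 + x^2/2 at the endpoints):
  F(1) − F(−1) = 7/12 − (-1/12) = 2/3.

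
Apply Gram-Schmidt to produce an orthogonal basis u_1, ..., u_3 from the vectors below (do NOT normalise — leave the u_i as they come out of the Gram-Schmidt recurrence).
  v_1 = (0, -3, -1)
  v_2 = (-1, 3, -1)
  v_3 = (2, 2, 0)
Orthogonal basis:
  u_1 = (0, -3, -1)
  u_2 = (-1, 3/5, -9/5)
  u_3 = (42/23, 7/23, -21/23)

Apply the Gram-Schmidt recurrence
  u_1 = v_1
  u_i = v_i − Σ_{j<i} ((v_i · u_j) / (u_j · u_j)) · u_j.

Step by step this gives:
  u_1 = (0, -3, -1)
  u_2 = (-1, 3/5, -9/5)
  u_3 = (42/23, 7/23, -21/23)

Orthogonality check:
  u_2 · u_1 = 0 (should be 0)
  u_3 · u_1 = 0 (should be 0)
  u_3 · u_2 = 0 (should be 0)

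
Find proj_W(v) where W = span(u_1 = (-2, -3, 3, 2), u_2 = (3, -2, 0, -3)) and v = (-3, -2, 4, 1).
proj_W(v) = (-301/134, -367/134, 393/134, 301/134)

Set up U = [u_1 | ... | u_2] ∈ R^(4×2). The projector onto W = col(U) is P = U (U^T U)^(-1) U^T.
Compute U^T U =
  [26, -6]
  [-6, 22],
and U^T v = (26, -8).
Solve U^T U · c = U^T v for the coefficients: c = (131/134, -13/134). The projection is proj_W(v) = U c.
Check: (v - proj_W(v)) · u_1 = 0  (should be 0).
Check: (v - proj_W(v)) · u_2 = 0  (should be 0).
Result: proj_W(v) = (-301/134, -367/134, 393/134, 301/134).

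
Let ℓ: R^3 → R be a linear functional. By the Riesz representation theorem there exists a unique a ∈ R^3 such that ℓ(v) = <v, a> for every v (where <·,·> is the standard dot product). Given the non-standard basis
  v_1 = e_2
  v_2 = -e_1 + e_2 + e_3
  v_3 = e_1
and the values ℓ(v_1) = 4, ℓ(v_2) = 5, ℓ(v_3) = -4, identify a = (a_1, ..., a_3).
a = (-4, 4, -3)

Write a = (a_1, ..., a_3) in the standard basis. For each basis vector v_i, ℓ(v_i) = <v_i, a> is a linear equation in the a_j's. Collect the n equations into a matrix system V a = ℓ, where row i of V is v_i (expressed in the standard basis). Since V is invertible (lower-triangular with 1s on the diagonal, up to permutation), solve by back-substitution:
  V =
[[0, 1, 0],
 [-1, 1, 1],
 [1, 0, 0]]
  V a = (4, 5, -4)
Solving gives a = (-4, 4, -3).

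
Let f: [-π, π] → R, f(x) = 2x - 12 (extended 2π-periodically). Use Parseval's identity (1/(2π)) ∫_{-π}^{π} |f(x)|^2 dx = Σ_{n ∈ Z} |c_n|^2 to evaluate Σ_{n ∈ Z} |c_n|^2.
Σ |c_n|^2 = 4π^2/3 + 144

Expand and integrate term by term over [-π, π]:
  ∫ (2x)^2 dx = 4·(2π^3/3); ∫ 2·2·(-12)·x dx = 0 (odd integrand); ∫ (-12)^2 dx = 144·2π.
So (1/(2π)) ∫_{-π}^{π} (2x - 12)^2 dx = 4π^2/3 + 144 = 4π^2/3 + 144.
Parseval ⇒ Σ |c_n|^2 = 4π^2/3 + 144.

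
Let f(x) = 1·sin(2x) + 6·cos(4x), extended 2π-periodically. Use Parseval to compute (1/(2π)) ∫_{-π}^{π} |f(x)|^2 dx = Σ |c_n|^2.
Σ |c_n|^2 = 37/2

Expand |f|^2 and use orthogonality of {sin(nx), cos(mx)} on [-π, π]:
  ∫_{-π}^{π} sin(nx)^2 dx = π, ∫ cos(mx)^2 dx = π, and cross terms integrate to 0.
So ∫_{-π}^{π} f(x)^2 dx = 1^2 · π + 6^2 · π = (1 + 36)π.
Divide by 2π: (1 + 36)/2 = 37/2.
By Parseval, this equals Σ |c_n|^2.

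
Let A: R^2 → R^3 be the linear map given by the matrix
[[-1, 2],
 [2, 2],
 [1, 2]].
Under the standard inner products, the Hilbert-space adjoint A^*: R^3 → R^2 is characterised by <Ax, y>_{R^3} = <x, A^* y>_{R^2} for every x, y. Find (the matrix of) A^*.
A^* = A^T =
[[-1, 2, 1],
 [2, 2, 2]]

For real matrices with standard dot products, the defining identity <Ax, y> = <x, A^* y> gives (Ax)^T y = x^T (A^*) y, i.e. x^T A^T y = x^T (A^*) y. Since this holds for all x, y, we must have A^* = A^T. Therefore
A^* =
[[-1, 2, 1],
 [2, 2, 2]].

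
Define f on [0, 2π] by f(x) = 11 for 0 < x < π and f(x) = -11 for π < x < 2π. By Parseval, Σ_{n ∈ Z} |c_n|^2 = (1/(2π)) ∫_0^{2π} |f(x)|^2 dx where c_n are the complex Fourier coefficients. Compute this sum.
Σ |c_n|^2 = 121

Parseval equates the L^2 energy of f (normalised by 1/(2π)) with the ℓ^2 sum of its Fourier coefficients: (1/(2π)) ∫_0^{2π} |f|^2 = Σ |c_n|^2.
Compute the left side: (1/(2π)) [∫_0^π 11^2 dx + ∫_π^{2π} (-11)^2 dx] = (1/(2π)) · (121π + 121π) = (121 + 121)/2 = 121.
So Σ_{n ∈ Z} |c_n|^2 = 121.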